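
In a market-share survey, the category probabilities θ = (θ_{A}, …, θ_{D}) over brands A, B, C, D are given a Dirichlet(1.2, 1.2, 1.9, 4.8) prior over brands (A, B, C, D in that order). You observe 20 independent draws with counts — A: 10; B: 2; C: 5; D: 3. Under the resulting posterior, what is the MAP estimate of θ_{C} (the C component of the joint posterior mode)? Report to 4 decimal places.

The Dirichlet prior is conjugate to the Multinomial likelihood: each posterior αⱼ = prior αⱼ + observed count nⱼ.
Posterior concentration: (11.2, 3.2, 6.9, 7.8), total = 29.1.
Joint mode component: (α_{C}−1)/(Σα−K) = 5.9/25.1 = 0.2351.

0.2351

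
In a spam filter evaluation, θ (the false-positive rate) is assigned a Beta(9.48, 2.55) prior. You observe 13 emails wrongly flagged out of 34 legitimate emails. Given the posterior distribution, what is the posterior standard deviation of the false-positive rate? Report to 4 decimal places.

0.0729

The Beta prior is conjugate to a Binomial/Bernoulli likelihood; the update adds successes to α and failures to β.
Posterior: Beta(α+k, β+n−k) = Beta(9.48+13, 2.55+21) = Beta(22.48, 23.55).
Var = αβ/((α+β)²(α+β+1)) = 22.48·23.55/(46.03²·47.03) = 0.00531288; SD = √0.00531288 = 0.0729.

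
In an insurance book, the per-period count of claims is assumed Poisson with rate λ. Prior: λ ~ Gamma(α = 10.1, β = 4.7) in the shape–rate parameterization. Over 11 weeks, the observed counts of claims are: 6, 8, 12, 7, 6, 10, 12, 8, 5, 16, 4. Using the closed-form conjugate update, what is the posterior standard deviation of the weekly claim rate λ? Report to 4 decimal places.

With a Gamma(shape α, rate β) prior, the Poisson likelihood is conjugate: the posterior is Gamma(α + ΣXᵢ, β + n).
Sum of counts S = 94 over n = 11 weeks.
Posterior: Gamma(α+S, β+n) = Gamma(10.1+94, 4.7+11) = Gamma(104.1, 15.7).
SD = √α/β = √104.1/15.7 = 0.6499.

0.6499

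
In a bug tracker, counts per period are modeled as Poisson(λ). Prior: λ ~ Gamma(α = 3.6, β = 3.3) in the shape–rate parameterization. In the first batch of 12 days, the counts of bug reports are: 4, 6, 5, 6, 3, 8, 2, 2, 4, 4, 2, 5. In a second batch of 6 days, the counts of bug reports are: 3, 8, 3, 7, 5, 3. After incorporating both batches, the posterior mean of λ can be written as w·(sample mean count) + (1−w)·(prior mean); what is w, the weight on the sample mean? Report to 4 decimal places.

0.8451

With a Gamma(shape α, rate β) prior, the Poisson likelihood is conjugate: the posterior is Gamma(α + ΣXᵢ, β + n).
Total number of days: n = 12 + 6 = 18.
Posterior mean = (α₀+S)/(β₀+n) = [n/(β₀+n)]·(S/n) + [β₀/(β₀+n)]·(α₀/β₀), so only n and β₀ enter the weight.
Weight on data w = n/(β₀+n) = 18/(3.3+18) = 18/21.3 = 0.8451.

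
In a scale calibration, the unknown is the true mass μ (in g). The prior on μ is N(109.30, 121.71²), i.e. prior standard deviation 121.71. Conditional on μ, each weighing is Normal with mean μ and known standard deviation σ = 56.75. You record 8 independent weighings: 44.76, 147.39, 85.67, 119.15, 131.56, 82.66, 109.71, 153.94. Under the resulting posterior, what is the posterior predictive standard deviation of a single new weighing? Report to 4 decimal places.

For Normal data with known variance σ², a Normal(μ₀, σ₀²) prior on μ is conjugate. Posterior precision = 1/σ₀² + n/σ²; posterior mean is the precision-weighted average of μ₀ and x̄.
σ₀² = 121.71² = 14813.3241, σ² = 56.75² = 3220.5625; σ² + n·σ₀² = 3220.5625 + 8·14813.3241 = 121727.1553.
Posterior precision = 1/σ₀² + n/σ² = 1/14813.3241 + 8/3220.5625 = (σ² + n·σ₀²)/(σ₀²σ²) = 121727.1553/(14813.3241·3220.5625); posterior variance σₙ² = σ₀²σ²/(σ² + n·σ₀²) = 14813.3241·3220.5625/121727.1553 = 391.919420.
Predictive variance for one new observation = σₙ² + σ² = 14813.3241·3220.5625/121727.1553 + 3220.5625 = σ²·(σ₀² + 121727.1553)/121727.1553 = 3220.5625·136540.4794/121727.1553 = 3612.481920; SD = √(3220.5625·136540.4794/121727.1553) = 60.1039.

60.1039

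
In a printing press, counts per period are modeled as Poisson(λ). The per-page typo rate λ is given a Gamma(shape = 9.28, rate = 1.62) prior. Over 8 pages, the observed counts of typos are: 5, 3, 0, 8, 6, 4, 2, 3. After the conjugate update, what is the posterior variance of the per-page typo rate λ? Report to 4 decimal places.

With a Gamma(shape α, rate β) prior, the Poisson likelihood is conjugate: the posterior is Gamma(α + ΣXᵢ, β + n).
Sum of counts S = 31 over n = 8 pages.
Posterior: Gamma(α+S, β+n) = Gamma(9.28+31, 1.62+8) = Gamma(40.28, 9.62).
Var = α/β² = 40.28/9.62² = 0.4353.

0.4353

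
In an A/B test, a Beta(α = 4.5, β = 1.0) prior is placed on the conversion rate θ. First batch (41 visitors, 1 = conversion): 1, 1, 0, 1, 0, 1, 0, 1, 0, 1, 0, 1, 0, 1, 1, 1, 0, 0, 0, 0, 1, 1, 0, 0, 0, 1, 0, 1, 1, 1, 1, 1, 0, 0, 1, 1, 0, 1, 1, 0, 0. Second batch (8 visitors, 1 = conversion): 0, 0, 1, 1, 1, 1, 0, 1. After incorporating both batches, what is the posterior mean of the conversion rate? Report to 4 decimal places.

0.5780

The Beta prior is conjugate to a Binomial/Bernoulli likelihood; the update adds successes to α and failures to β.
After batch 1: Beta(4.5+22, 1.0+19) = Beta(26.5, 20.0).
After batch 2: Beta(26.5+5, 20.0+3) = Beta(31.5, 23.0).
Posterior mean = α/(α+β) = 31.5/54.5 = 0.5780.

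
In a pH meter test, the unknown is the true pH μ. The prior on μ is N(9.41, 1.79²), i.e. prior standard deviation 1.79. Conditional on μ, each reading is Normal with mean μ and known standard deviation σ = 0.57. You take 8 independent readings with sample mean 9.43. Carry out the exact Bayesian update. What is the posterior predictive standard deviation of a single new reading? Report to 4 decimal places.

For Normal data with known variance σ², a Normal(μ₀, σ₀²) prior on μ is conjugate. Posterior precision = 1/σ₀² + n/σ²; posterior mean is the precision-weighted average of μ₀ and x̄.
σ₀² = 1.79² = 3.2041, σ² = 0.57² = 0.3249; σ² + n·σ₀² = 0.3249 + 8·3.2041 = 25.9577.
Posterior precision = 1/σ₀² + n/σ² = 1/3.2041 + 8/0.3249 = (σ² + n·σ₀²)/(σ₀²σ²) = 25.9577/(3.2041·0.3249); posterior variance σₙ² = σ₀²σ²/(σ² + n·σ₀²) = 3.2041·0.3249/25.9577 = 0.040104.
Predictive variance for one new observation = σₙ² + σ² = 3.2041·0.3249/25.9577 + 0.3249 = σ²·(σ₀² + 25.9577)/25.9577 = 0.3249·29.1618/25.9577 = 0.365004; SD = √(0.3249·29.1618/25.9577) = 0.6042.

0.6042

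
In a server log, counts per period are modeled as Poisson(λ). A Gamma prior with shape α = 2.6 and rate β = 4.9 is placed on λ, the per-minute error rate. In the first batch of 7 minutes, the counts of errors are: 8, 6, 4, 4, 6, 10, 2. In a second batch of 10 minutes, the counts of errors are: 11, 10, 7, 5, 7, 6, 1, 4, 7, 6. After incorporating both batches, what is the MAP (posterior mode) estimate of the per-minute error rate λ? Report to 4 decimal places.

With a Gamma(shape α, rate β) prior, the Poisson likelihood is conjugate: the posterior is Gamma(α + ΣXᵢ, β + n).
Batch 1: sum of counts S = 40 over n = 7 minutes.
After batch 1: Gamma(α+S, β+n) = Gamma(2.6+40, 4.9+7) = Gamma(42.6, 11.9).
Batch 2: sum of counts S = 64 over n = 10 minutes.
After batch 2: Gamma(α+S, β+n) = Gamma(42.6+64, 11.9+10) = Gamma(106.6, 21.9).
Mode of Gamma(α,β) for α≥1 is (α−1)/β = 105.6/21.9 = 4.8219.

4.8219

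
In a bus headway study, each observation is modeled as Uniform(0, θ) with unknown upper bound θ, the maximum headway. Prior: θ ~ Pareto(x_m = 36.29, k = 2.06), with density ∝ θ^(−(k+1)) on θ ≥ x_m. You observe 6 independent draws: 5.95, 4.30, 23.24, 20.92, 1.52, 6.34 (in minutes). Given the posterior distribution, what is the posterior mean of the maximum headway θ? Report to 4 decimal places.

41.4302

A Pareto(scale x_m, shape k) prior on the upper bound θ of Uniform(0, θ) is conjugate: posterior is Pareto(max(x_m, max xᵢ), k + n).
Sample maximum = 23.24; prior scale x_m = 36.29 → posterior scale = max = 36.29.
Posterior shape = 2.06 + 6 = 8.06.
E[θ|data] = k·x_m/(k−1) = 8.06·36.29/7.06 = 41.4302.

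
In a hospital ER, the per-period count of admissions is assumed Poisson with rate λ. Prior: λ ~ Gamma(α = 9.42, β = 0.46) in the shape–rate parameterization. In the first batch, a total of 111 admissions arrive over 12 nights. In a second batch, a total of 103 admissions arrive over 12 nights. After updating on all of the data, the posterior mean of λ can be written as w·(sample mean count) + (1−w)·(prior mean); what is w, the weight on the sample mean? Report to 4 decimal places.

With a Gamma(shape α, rate β) prior, the Poisson likelihood is conjugate: the posterior is Gamma(α + ΣXᵢ, β + n).
Total number of nights: n = 12 + 12 = 24.
Posterior mean = (α₀+S)/(β₀+n) = [n/(β₀+n)]·(S/n) + [β₀/(β₀+n)]·(α₀/β₀), so only n and β₀ enter the weight.
Weight on data w = n/(β₀+n) = 24/(0.46+24) = 24/24.46 = 0.9812.

0.9812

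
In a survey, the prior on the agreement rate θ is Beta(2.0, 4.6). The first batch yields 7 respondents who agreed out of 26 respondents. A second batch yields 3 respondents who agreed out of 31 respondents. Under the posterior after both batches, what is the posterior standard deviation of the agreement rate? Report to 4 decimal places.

0.0487

The Beta prior is conjugate to a Binomial/Bernoulli likelihood; the update adds successes to α and failures to β.
After batch 1: Beta(2.0+7, 4.6+19) = Beta(9.0, 23.6).
After batch 2: Beta(9.0+3, 23.6+28) = Beta(12.0, 51.6).
Var = αβ/((α+β)²(α+β+1)) = 12.0·51.6/(63.6²·64.6) = 0.00236965; SD = √0.00236965 = 0.0487.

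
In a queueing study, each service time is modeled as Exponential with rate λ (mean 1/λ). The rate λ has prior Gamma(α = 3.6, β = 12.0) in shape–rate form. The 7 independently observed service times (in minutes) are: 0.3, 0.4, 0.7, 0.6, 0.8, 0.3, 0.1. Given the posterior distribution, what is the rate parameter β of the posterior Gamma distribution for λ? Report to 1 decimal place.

With a Gamma(shape α, rate β) prior on the exponential rate λ, the posterior after n observations with total T = Σxᵢ is Gamma(α+n, β+T).
Sum of observations T = 3.2 minutes; n = 7.
Posterior: Gamma(3.6+7, 12.0+3.2) = Gamma(10.6, 15.2).
Posterior β = 15.2.

15.2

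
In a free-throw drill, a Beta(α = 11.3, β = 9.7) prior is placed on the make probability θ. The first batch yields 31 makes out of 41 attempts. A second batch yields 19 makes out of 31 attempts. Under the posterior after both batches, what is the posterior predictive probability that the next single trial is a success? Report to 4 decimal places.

0.6591

The Beta prior is conjugate to a Binomial/Bernoulli likelihood; the update adds successes to α and failures to β.
After batch 1: Beta(11.3+31, 9.7+10) = Beta(42.3, 19.7).
After batch 2: Beta(42.3+19, 19.7+12) = Beta(61.3, 31.7).
For a single future Bernoulli trial, P(success | data) = α/(α+β) = 0.6591.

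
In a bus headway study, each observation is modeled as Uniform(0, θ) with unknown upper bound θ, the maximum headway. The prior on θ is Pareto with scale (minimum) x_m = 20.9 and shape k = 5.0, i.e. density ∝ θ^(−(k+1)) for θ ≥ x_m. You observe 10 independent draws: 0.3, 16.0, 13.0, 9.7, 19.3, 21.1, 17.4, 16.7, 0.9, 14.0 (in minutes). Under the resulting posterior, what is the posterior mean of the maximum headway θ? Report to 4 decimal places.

22.6071

A Pareto(scale x_m, shape k) prior on the upper bound θ of Uniform(0, θ) is conjugate: posterior is Pareto(max(x_m, max xᵢ), k + n).
Sample maximum = 21.1; prior scale x_m = 20.9 → posterior scale = max = 21.1.
Posterior shape = 5.0 + 10 = 15.0.
E[θ|data] = k·x_m/(k−1) = 15.0·21.1/14.0 = 22.6071.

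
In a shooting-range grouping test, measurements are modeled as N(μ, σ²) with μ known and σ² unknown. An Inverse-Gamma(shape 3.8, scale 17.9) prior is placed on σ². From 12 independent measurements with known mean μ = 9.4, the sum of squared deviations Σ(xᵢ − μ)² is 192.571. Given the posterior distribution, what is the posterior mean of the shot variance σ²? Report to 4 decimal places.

With known mean μ and an Inverse-Gamma(α, β) prior on σ², the Normal likelihood is conjugate: posterior is Inv-Gamma(α + n/2, β + Σ(xᵢ−μ)²/2).
Posterior: Inv-Gamma(3.8 + 12/2, 17.9 + 192.571/2) = Inv-Gamma(9.80, 114.1855).
E[σ²|data] = β/(α−1) = 114.1855/8.80 = 12.9756.

12.9756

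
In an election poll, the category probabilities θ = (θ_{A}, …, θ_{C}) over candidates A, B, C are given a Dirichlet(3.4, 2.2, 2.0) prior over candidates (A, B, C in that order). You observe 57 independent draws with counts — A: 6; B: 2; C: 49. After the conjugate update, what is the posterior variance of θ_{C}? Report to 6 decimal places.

The Dirichlet prior is conjugate to the Multinomial likelihood: each posterior αⱼ = prior αⱼ + observed count nⱼ.
Posterior concentration: (9.4, 4.2, 51.0), total = 64.6.
Var[θ_j] = α_j(Σα−α_j)/((Σα)²(Σα+1)) = 51.0·13.6/(64.6²·65.6) = 0.002534.

0.002534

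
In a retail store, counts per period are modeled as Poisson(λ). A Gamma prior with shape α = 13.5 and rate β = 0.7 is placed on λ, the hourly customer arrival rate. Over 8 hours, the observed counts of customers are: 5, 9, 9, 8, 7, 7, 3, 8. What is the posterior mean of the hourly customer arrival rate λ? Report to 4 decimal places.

With a Gamma(shape α, rate β) prior, the Poisson likelihood is conjugate: the posterior is Gamma(α + ΣXᵢ, β + n).
Sum of counts S = 56 over n = 8 hours.
Posterior: Gamma(α+S, β+n) = Gamma(13.5+56, 0.7+8) = Gamma(69.5, 8.7).
Posterior mean = α/β = 69.5/8.7 = 7.9885.

7.9885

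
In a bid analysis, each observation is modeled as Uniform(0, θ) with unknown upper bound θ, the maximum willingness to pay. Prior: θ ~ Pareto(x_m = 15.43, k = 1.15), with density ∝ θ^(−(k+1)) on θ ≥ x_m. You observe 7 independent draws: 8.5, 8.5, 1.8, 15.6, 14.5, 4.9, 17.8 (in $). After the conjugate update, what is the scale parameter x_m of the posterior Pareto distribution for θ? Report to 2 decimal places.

17.80

A Pareto(scale x_m, shape k) prior on the upper bound θ of Uniform(0, θ) is conjugate: posterior is Pareto(max(x_m, max xᵢ), k + n).
Sample maximum = 17.8; prior scale x_m = 15.43 → posterior scale = max = 17.80.
Posterior shape = 1.15 + 7 = 8.15.
Posterior scale x_m = 17.80.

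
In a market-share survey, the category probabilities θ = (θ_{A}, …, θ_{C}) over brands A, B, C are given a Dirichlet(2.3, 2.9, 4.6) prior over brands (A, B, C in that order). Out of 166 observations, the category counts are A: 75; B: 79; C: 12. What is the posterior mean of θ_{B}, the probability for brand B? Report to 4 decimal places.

The Dirichlet prior is conjugate to the Multinomial likelihood: each posterior αⱼ = prior αⱼ + observed count nⱼ.
Posterior concentration: (77.3, 81.9, 16.6), total = 175.8.
E[θ_{B}|data] = α_{B}/Σα = 81.9/175.8 = 0.4659.

0.4659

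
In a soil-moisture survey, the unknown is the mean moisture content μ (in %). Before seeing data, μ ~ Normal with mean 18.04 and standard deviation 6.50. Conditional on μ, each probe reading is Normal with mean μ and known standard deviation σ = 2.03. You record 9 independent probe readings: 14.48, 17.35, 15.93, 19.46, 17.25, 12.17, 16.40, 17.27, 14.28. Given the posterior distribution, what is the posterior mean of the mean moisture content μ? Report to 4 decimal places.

For Normal data with known variance σ², a Normal(μ₀, σ₀²) prior on μ is conjugate. Posterior precision = 1/σ₀² + n/σ²; posterior mean is the precision-weighted average of μ₀ and x̄.
Σxᵢ = 14.48 + 17.35 + 15.93 + 19.46 + 17.25 + 12.17 + 16.40 + 17.27 + 14.28 = 144.59, so n·x̄ = 144.59.
σ₀² = 6.50² = 42.25, σ² = 2.03² = 4.1209; σ² + n·σ₀² = 4.1209 + 9·42.25 = 384.3709.
Posterior mean = (μ₀/σ₀² + n·x̄/σ²)/(1/σ₀² + n/σ²) = (σ²·μ₀ + σ₀²·n·x̄)/(σ² + n·σ₀²) = (4.1209·18.04 + 42.25·144.59)/384.3709 = 6183.268536/384.3709 = 16.0867.

16.0867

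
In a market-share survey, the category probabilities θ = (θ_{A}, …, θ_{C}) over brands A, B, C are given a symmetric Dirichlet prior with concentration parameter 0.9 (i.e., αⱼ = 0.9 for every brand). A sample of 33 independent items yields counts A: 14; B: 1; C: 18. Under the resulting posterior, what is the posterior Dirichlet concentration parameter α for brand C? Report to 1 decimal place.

18.9

The Dirichlet prior is conjugate to the Multinomial likelihood: each posterior αⱼ = prior αⱼ + observed count nⱼ.
Posterior concentration: (14.9, 1.9, 18.9), total = 35.7.
α_{C} = 0.9 + 18 = 18.9.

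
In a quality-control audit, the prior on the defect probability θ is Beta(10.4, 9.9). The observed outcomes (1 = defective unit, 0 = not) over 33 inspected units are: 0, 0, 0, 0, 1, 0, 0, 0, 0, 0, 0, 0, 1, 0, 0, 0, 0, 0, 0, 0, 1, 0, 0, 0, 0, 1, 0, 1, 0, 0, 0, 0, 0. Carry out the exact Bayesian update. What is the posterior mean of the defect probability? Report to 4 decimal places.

0.2889

The Beta prior is conjugate to a Binomial/Bernoulli likelihood; the update adds successes to α and failures to β.
Posterior: Beta(α+k, β+n−k) = Beta(10.4+5, 9.9+28) = Beta(15.4, 37.9).
Posterior mean = α/(α+β) = 15.4/53.3 = 0.2889.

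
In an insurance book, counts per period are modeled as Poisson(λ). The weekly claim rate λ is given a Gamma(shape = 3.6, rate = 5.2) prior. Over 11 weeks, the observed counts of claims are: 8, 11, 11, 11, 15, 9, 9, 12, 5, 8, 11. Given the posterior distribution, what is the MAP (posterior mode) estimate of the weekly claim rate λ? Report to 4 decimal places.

With a Gamma(shape α, rate β) prior, the Poisson likelihood is conjugate: the posterior is Gamma(α + ΣXᵢ, β + n).
Sum of counts S = 110 over n = 11 weeks.
Posterior: Gamma(α+S, β+n) = Gamma(3.6+110, 5.2+11) = Gamma(113.6, 16.2).
Mode of Gamma(α,β) for α≥1 is (α−1)/β = 112.6/16.2 = 6.9506.

6.9506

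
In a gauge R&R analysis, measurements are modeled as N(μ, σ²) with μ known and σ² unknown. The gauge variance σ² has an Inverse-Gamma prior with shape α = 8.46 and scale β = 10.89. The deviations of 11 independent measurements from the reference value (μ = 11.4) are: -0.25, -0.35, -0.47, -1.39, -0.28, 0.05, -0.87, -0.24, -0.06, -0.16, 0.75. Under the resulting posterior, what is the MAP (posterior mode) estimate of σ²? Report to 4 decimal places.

0.8558

With known mean μ and an Inverse-Gamma(α, β) prior on σ², the Normal likelihood is conjugate: posterior is Inv-Gamma(α + n/2, β + Σ(xᵢ−μ)²/2).
Σ(xᵢ−μ)² = (-0.25)² + (-0.35)² + (-0.47)² + (-1.39)² + (-0.28)² + (0.05)² + (-0.87)² + (-0.24)² + (-0.06)² + (-0.16)² + (0.75)² = 3.8251.
Posterior: Inv-Gamma(8.46 + 11/2, 10.89 + 3.8251/2) = Inv-Gamma(13.96, 12.80255).
Mode = β/(α+1) = 12.80255/14.96 = 0.8558.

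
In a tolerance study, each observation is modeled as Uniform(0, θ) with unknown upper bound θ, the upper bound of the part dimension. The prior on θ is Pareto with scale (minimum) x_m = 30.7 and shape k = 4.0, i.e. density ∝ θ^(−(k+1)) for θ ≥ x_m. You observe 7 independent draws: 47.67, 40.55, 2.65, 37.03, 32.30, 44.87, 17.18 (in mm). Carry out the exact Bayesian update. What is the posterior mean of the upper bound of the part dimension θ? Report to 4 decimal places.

52.4370

A Pareto(scale x_m, shape k) prior on the upper bound θ of Uniform(0, θ) is conjugate: posterior is Pareto(max(x_m, max xᵢ), k + n).
Sample maximum = 47.67; prior scale x_m = 30.7 → posterior scale = max = 47.67.
Posterior shape = 4.0 + 7 = 11.0.
E[θ|data] = k·x_m/(k−1) = 11.0·47.67/10.0 = 52.4370.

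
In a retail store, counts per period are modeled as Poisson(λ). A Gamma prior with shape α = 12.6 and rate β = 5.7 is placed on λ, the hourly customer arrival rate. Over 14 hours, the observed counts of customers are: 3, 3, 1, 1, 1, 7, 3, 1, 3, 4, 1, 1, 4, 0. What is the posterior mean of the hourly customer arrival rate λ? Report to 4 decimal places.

With a Gamma(shape α, rate β) prior, the Poisson likelihood is conjugate: the posterior is Gamma(α + ΣXᵢ, β + n).
Sum of counts S = 33 over n = 14 hours.
Posterior: Gamma(α+S, β+n) = Gamma(12.6+33, 5.7+14) = Gamma(45.6, 19.7).
Posterior mean = α/β = 45.6/19.7 = 2.3147.

2.3147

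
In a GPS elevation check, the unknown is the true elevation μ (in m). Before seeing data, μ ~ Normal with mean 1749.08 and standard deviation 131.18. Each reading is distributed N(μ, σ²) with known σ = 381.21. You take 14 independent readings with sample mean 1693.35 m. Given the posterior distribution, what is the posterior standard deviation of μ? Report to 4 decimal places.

For Normal data with known variance σ², a Normal(μ₀, σ₀²) prior on μ is conjugate. Posterior precision = 1/σ₀² + n/σ²; posterior mean is the precision-weighted average of μ₀ and x̄.
σ₀² = 131.18² = 17208.1924, σ² = 381.21² = 145321.0641; σ² + n·σ₀² = 145321.0641 + 14·17208.1924 = 386235.7577.
Posterior precision = 1/σ₀² + n/σ² = 1/17208.1924 + 14/145321.0641 = (σ² + n·σ₀²)/(σ₀²σ²) = 386235.7577/(17208.1924·145321.0641); posterior variance σₙ² = σ₀²σ²/(σ² + n·σ₀²) = 17208.1924·145321.0641/386235.7577 = 6474.576165.
Posterior SD = √σₙ² = √(17208.1924·145321.0641/386235.7577) = 80.4648.

80.4648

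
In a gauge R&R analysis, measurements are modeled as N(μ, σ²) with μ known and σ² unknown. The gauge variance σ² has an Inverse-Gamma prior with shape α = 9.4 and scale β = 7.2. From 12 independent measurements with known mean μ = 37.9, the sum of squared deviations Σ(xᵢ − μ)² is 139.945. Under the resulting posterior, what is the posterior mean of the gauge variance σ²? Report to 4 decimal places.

With known mean μ and an Inverse-Gamma(α, β) prior on σ², the Normal likelihood is conjugate: posterior is Inv-Gamma(α + n/2, β + Σ(xᵢ−μ)²/2).
Posterior: Inv-Gamma(9.4 + 12/2, 7.2 + 139.945/2) = Inv-Gamma(15.40, 77.1725).
E[σ²|data] = β/(α−1) = 77.1725/14.40 = 5.3592.

5.3592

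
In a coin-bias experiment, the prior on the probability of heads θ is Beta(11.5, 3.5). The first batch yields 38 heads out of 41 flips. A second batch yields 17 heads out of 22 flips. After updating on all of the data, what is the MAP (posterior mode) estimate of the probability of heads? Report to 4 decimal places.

0.8618

The Beta prior is conjugate to a Binomial/Bernoulli likelihood; the update adds successes to α and failures to β.
After batch 1: Beta(11.5+38, 3.5+3) = Beta(49.5, 6.5).
After batch 2: Beta(49.5+17, 6.5+5) = Beta(66.5, 11.5).
Mode of Beta(a,b) for a,b>1 is (a−1)/(a+b−2) = 65.5/76.0 = 0.8618.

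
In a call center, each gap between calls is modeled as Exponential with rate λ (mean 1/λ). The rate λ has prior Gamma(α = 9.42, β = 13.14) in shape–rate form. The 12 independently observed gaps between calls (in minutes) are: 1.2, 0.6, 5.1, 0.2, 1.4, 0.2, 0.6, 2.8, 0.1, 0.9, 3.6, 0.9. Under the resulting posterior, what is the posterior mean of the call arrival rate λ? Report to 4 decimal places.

With a Gamma(shape α, rate β) prior on the exponential rate λ, the posterior after n observations with total T = Σxᵢ is Gamma(α+n, β+T).
Sum of observations T = 17.6 minutes; n = 12.
Posterior: Gamma(9.42+12, 13.14+17.6) = Gamma(21.42, 30.74).
Posterior mean of λ = α/β = 21.42/30.74 = 0.6968.

0.6968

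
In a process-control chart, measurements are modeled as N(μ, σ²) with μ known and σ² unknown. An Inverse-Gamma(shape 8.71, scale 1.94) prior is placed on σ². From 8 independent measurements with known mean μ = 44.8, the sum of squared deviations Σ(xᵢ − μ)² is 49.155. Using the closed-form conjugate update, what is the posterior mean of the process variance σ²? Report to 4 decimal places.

With known mean μ and an Inverse-Gamma(α, β) prior on σ², the Normal likelihood is conjugate: posterior is Inv-Gamma(α + n/2, β + Σ(xᵢ−μ)²/2).
Posterior: Inv-Gamma(8.71 + 8/2, 1.94 + 49.155/2) = Inv-Gamma(12.71, 26.5175).
E[σ²|data] = β/(α−1) = 26.5175/11.71 = 2.2645.

2.2645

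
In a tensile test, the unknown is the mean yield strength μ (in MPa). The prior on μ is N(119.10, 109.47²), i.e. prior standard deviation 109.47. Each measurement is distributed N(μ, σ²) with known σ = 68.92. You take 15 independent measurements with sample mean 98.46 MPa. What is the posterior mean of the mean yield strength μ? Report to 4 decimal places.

98.9914

For Normal data with known variance σ², a Normal(μ₀, σ₀²) prior on μ is conjugate. Posterior precision = 1/σ₀² + n/σ²; posterior mean is the precision-weighted average of μ₀ and x̄.
n·x̄ = 15·98.46 = 1476.9.
σ₀² = 109.47² = 11983.6809, σ² = 68.92² = 4749.9664; σ² + n·σ₀² = 4749.9664 + 15·11983.6809 = 184505.1799.
Posterior mean = (μ₀/σ₀² + n·x̄/σ²)/(1/σ₀² + n/σ²) = (σ²·μ₀ + σ₀²·n·x̄)/(σ² + n·σ₀²) = (4749.9664·119.10 + 11983.6809·1476.9)/184505.1799 = 18264419.31945/184505.1799 = 98.9914.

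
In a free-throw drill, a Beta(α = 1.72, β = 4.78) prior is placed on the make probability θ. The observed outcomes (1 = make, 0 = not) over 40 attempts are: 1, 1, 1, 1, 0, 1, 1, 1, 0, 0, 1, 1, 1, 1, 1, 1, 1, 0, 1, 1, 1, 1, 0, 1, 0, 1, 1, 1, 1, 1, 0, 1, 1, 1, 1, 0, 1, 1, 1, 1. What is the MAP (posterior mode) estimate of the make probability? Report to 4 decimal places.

The Beta prior is conjugate to a Binomial/Bernoulli likelihood; the update adds successes to α and failures to β.
Posterior: Beta(α+k, β+n−k) = Beta(1.72+32, 4.78+8) = Beta(33.72, 12.78).
Mode of Beta(a,b) for a,b>1 is (a−1)/(a+b−2) = 32.72/44.50 = 0.7353.

0.7353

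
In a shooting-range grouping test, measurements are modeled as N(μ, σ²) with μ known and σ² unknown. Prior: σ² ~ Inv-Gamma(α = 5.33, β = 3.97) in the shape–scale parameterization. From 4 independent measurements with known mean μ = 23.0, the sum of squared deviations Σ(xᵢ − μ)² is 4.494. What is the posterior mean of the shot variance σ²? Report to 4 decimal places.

0.9821

With known mean μ and an Inverse-Gamma(α, β) prior on σ², the Normal likelihood is conjugate: posterior is Inv-Gamma(α + n/2, β + Σ(xᵢ−μ)²/2).
Posterior: Inv-Gamma(5.33 + 4/2, 3.97 + 4.494/2) = Inv-Gamma(7.33, 6.2170).
E[σ²|data] = β/(α−1) = 6.2170/6.33 = 0.9821.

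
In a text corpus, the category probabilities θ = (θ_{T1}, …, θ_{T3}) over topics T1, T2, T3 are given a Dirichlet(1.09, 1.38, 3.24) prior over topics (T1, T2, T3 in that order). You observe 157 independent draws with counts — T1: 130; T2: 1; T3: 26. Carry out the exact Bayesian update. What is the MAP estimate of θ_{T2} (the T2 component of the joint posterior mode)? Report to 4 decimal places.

0.0086

The Dirichlet prior is conjugate to the Multinomial likelihood: each posterior αⱼ = prior αⱼ + observed count nⱼ.
Posterior concentration: (131.09, 2.38, 29.24), total = 162.71.
Joint mode component: (α_{T2}−1)/(Σα−K) = 1.38/159.71 = 0.0086.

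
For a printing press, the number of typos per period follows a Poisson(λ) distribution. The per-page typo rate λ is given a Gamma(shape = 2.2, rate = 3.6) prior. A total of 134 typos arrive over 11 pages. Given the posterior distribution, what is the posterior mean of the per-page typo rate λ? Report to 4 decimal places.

9.3288

With a Gamma(shape α, rate β) prior, the Poisson likelihood is conjugate: the posterior is Gamma(α + ΣXᵢ, β + n).
Posterior: Gamma(α+S, β+n) = Gamma(2.2+134, 3.6+11) = Gamma(136.2, 14.6).
Posterior mean = α/β = 136.2/14.6 = 9.3288.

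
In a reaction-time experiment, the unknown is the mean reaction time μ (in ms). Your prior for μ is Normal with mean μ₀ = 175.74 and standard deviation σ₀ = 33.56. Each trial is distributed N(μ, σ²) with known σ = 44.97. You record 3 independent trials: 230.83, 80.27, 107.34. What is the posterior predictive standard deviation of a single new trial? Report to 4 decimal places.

49.4369

For Normal data with known variance σ², a Normal(μ₀, σ₀²) prior on μ is conjugate. Posterior precision = 1/σ₀² + n/σ²; posterior mean is the precision-weighted average of μ₀ and x̄.
σ₀² = 33.56² = 1126.2736, σ² = 44.97² = 2022.3009; σ² + n·σ₀² = 2022.3009 + 3·1126.2736 = 5401.1217.
Posterior precision = 1/σ₀² + n/σ² = 1/1126.2736 + 3/2022.3009 = (σ² + n·σ₀²)/(σ₀²σ²) = 5401.1217/(1126.2736·2022.3009); posterior variance σₙ² = σ₀²σ²/(σ² + n·σ₀²) = 1126.2736·2022.3009/5401.1217 = 421.702054.
Predictive variance for one new observation = σₙ² + σ² = 1126.2736·2022.3009/5401.1217 + 2022.3009 = σ²·(σ₀² + 5401.1217)/5401.1217 = 2022.3009·6527.3953/5401.1217 = 2444.002954; SD = √(2022.3009·6527.3953/5401.1217) = 49.4369.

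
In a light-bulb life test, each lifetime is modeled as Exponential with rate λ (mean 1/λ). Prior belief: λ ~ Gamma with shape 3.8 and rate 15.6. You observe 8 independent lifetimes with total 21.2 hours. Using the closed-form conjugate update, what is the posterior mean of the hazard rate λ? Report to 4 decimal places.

0.3207

With a Gamma(shape α, rate β) prior on the exponential rate λ, the posterior after n observations with total T = Σxᵢ is Gamma(α+n, β+T).
Posterior: Gamma(3.8+8, 15.6+21.2) = Gamma(11.8, 36.8).
Posterior mean of λ = α/β = 11.8/36.8 = 0.3207.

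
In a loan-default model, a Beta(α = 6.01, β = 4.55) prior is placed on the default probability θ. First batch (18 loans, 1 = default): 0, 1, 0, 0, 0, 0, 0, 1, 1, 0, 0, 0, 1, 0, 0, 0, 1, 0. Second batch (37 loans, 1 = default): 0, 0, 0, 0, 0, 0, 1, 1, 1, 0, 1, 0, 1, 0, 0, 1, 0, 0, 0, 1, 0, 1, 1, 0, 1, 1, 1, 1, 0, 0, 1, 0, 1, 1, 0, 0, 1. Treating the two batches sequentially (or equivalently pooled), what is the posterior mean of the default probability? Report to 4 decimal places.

The Beta prior is conjugate to a Binomial/Bernoulli likelihood; the update adds successes to α and failures to β.
After batch 1: Beta(6.01+5, 4.55+13) = Beta(11.01, 17.55).
After batch 2: Beta(11.01+17, 17.55+20) = Beta(28.01, 37.55).
Posterior mean = α/(α+β) = 28.01/65.56 = 0.4272.

0.4272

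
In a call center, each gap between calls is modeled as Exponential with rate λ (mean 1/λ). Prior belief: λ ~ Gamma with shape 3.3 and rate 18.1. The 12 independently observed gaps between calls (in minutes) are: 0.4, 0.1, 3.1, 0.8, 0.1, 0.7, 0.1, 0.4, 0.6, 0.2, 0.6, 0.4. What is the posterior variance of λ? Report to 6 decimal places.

0.023346

With a Gamma(shape α, rate β) prior on the exponential rate λ, the posterior after n observations with total T = Σxᵢ is Gamma(α+n, β+T).
Sum of observations T = 7.5 minutes; n = 12.
Posterior: Gamma(3.3+12, 18.1+7.5) = Gamma(15.3, 25.6).
Var = α/β² = 0.023346.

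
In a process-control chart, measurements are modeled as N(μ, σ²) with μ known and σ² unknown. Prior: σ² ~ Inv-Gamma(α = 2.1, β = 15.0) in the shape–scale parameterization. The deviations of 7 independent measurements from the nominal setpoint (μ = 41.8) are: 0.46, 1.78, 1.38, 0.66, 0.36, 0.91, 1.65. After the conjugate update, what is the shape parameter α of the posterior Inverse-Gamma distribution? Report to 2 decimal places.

With known mean μ and an Inverse-Gamma(α, β) prior on σ², the Normal likelihood is conjugate: posterior is Inv-Gamma(α + n/2, β + Σ(xᵢ−μ)²/2).
Σ(xᵢ−μ)² = (0.46)² + (1.78)² + (1.38)² + (0.66)² + (0.36)² + (0.91)² + (1.65)² = 9.4002.
Posterior: Inv-Gamma(2.1 + 7/2, 15.0 + 9.4002/2) = Inv-Gamma(5.60, 19.70010).
Posterior α = 5.60.

5.60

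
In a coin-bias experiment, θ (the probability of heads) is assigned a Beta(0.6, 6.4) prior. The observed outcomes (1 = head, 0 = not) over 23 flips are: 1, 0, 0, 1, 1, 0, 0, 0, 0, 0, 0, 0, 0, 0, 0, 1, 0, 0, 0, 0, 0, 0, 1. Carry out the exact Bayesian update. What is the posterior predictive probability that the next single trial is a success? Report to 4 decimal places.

0.1867

The Beta prior is conjugate to a Binomial/Bernoulli likelihood; the update adds successes to α and failures to β.
Posterior: Beta(α+k, β+n−k) = Beta(0.6+5, 6.4+18) = Beta(5.6, 24.4).
For a single future Bernoulli trial, P(success | data) = α/(α+β) = 0.1867.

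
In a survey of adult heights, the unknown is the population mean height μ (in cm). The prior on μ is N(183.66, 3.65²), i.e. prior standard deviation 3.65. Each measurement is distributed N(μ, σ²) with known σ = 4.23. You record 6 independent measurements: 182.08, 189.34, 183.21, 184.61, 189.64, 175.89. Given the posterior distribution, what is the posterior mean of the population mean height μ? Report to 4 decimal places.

For Normal data with known variance σ², a Normal(μ₀, σ₀²) prior on μ is conjugate. Posterior precision = 1/σ₀² + n/σ²; posterior mean is the precision-weighted average of μ₀ and x̄.
Σxᵢ = 182.08 + 189.34 + 183.21 + 184.61 + 189.64 + 175.89 = 1104.77, so n·x̄ = 1104.77.
σ₀² = 3.65² = 13.3225, σ² = 4.23² = 17.8929; σ² + n·σ₀² = 17.8929 + 6·13.3225 = 97.8279.
Posterior mean = (μ₀/σ₀² + n·x̄/σ²)/(1/σ₀² + n/σ²) = (σ²·μ₀ + σ₀²·n·x̄)/(σ² + n·σ₀²) = (17.8929·183.66 + 13.3225·1104.77)/97.8279 = 18004.508339/97.8279 = 184.0427.

184.0427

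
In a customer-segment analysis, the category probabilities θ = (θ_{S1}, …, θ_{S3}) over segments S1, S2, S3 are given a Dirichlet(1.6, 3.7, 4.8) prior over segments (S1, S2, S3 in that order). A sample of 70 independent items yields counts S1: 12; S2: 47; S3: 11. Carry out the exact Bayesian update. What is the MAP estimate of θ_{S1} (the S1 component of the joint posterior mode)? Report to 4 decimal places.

0.1634

The Dirichlet prior is conjugate to the Multinomial likelihood: each posterior αⱼ = prior αⱼ + observed count nⱼ.
Posterior concentration: (13.6, 50.7, 15.8), total = 80.1.
Joint mode component: (α_{S1}−1)/(Σα−K) = 12.6/77.1 = 0.1634.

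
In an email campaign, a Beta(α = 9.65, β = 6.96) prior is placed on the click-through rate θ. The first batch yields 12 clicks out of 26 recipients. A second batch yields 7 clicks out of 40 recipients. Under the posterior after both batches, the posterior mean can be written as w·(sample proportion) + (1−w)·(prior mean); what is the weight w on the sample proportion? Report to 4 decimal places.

The Beta prior is conjugate to a Binomial/Bernoulli likelihood; the update adds successes to α and failures to β.
Total number of recipients: n = 26 + 40 = 66.
Posterior mean = (α₀+k)/(α₀+β₀+n) = [n/(α₀+β₀+n)]·(k/n) + [(α₀+β₀)/(α₀+β₀+n)]·α₀/(α₀+β₀), so only n and the prior enter the weight.
The weight on the data is w = n/(α₀+β₀+n) = 66/(9.65+6.96+66) = 66/82.61 = 0.7989.

0.7989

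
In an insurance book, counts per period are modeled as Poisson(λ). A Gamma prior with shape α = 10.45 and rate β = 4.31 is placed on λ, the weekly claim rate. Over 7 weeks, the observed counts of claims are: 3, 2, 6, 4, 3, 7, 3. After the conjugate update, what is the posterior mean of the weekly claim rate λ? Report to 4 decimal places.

3.3996

With a Gamma(shape α, rate β) prior, the Poisson likelihood is conjugate: the posterior is Gamma(α + ΣXᵢ, β + n).
Sum of counts S = 28 over n = 7 weeks.
Posterior: Gamma(α+S, β+n) = Gamma(10.45+28, 4.31+7) = Gamma(38.45, 11.31).
Posterior mean = α/β = 38.45/11.31 = 3.3996.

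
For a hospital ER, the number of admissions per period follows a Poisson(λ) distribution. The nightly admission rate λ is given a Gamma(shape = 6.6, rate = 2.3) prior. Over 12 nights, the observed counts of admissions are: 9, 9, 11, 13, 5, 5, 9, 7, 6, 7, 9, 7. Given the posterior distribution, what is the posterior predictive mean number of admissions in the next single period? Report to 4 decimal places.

7.2448

With a Gamma(shape α, rate β) prior, the Poisson likelihood is conjugate: the posterior is Gamma(α + ΣXᵢ, β + n).
Sum of counts S = 97 over n = 12 nights.
Posterior: Gamma(α+S, β+n) = Gamma(6.6+97, 2.3+12) = Gamma(103.6, 14.3).
The predictive distribution for one future period is NegBinom with mean α/β = 7.2448.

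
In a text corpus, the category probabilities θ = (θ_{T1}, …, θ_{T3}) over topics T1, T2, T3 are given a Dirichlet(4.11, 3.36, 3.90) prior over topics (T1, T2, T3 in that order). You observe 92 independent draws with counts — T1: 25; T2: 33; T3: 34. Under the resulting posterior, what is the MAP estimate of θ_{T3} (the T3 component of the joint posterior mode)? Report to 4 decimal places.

0.3676

The Dirichlet prior is conjugate to the Multinomial likelihood: each posterior αⱼ = prior αⱼ + observed count nⱼ.
Posterior concentration: (29.11, 36.36, 37.90), total = 103.37.
Joint mode component: (α_{T3}−1)/(Σα−K) = 36.90/100.37 = 0.3676.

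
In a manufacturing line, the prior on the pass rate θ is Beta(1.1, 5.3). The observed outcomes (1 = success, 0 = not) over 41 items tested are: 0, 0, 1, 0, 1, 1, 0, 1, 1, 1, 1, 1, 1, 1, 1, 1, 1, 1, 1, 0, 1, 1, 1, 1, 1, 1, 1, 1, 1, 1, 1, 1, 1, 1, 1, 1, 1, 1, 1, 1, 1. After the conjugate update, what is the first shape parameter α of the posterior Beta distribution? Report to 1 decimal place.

37.1

The Beta prior is conjugate to a Binomial/Bernoulli likelihood; the update adds successes to α and failures to β.
Posterior: Beta(α+k, β+n−k) = Beta(1.1+36, 5.3+5) = Beta(37.1, 10.3).
Posterior α = 37.1.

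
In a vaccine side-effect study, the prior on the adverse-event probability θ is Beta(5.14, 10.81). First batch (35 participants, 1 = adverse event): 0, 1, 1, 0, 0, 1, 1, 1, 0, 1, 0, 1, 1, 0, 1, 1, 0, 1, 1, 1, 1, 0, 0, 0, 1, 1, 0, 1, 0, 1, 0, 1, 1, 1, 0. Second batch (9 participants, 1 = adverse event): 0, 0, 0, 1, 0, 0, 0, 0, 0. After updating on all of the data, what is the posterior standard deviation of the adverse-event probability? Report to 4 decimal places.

0.0638

The Beta prior is conjugate to a Binomial/Bernoulli likelihood; the update adds successes to α and failures to β.
After batch 1: Beta(5.14+21, 10.81+14) = Beta(26.14, 24.81).
After batch 2: Beta(26.14+1, 24.81+8) = Beta(27.14, 32.81).
Var = αβ/((α+β)²(α+β+1)) = 27.14·32.81/(59.95²·60.95) = 0.00406503; SD = √0.00406503 = 0.0638.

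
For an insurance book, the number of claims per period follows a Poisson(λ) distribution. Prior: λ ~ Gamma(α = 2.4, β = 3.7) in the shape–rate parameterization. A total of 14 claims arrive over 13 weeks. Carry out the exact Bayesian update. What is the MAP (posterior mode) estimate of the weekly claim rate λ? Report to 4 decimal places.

0.9222

With a Gamma(shape α, rate β) prior, the Poisson likelihood is conjugate: the posterior is Gamma(α + ΣXᵢ, β + n).
Posterior: Gamma(α+S, β+n) = Gamma(2.4+14, 3.7+13) = Gamma(16.4, 16.7).
Mode of Gamma(α,β) for α≥1 is (α−1)/β = 15.4/16.7 = 0.9222.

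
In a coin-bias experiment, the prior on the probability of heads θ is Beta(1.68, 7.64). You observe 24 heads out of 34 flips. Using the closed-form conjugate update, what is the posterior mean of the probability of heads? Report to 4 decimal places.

0.5928

The Beta prior is conjugate to a Binomial/Bernoulli likelihood; the update adds successes to α and failures to β.
Posterior: Beta(α+k, β+n−k) = Beta(1.68+24, 7.64+10) = Beta(25.68, 17.64).
Posterior mean = α/(α+β) = 25.68/43.32 = 0.5928.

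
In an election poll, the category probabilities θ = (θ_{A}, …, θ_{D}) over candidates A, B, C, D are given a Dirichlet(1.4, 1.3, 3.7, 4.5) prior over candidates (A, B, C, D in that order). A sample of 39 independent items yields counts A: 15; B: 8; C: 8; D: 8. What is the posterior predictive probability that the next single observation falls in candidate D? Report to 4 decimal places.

The Dirichlet prior is conjugate to the Multinomial likelihood: each posterior αⱼ = prior αⱼ + observed count nⱼ.
Posterior concentration: (16.4, 9.3, 11.7, 12.5), total = 49.9.
P(next = D | data) = α_{D}/Σα = 0.2505.

0.2505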